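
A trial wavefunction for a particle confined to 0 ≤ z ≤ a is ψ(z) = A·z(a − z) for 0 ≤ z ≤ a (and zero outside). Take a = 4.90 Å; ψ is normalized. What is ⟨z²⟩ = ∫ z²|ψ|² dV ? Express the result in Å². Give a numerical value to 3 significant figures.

⟨z^2⟩ ≈ 6.86 Å^2

The expectation value is the |ψ|²-weighted average of z^2: ∫ z^2|ψ|² dz.
Since the A² factors cancel between numerator and denominator, ⟨z²⟩ = 2·a^2/7.
Putting a = 4.90 gives 6.860.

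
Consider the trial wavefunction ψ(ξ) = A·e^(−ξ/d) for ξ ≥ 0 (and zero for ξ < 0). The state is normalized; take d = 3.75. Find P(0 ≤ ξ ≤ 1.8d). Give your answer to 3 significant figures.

P ≈ 0.973

The probability is P = ∫ |ψ|² dξ over [0, 1.8d].
Since A² = 1/(d/2), this is the region integral divided by the full normalization integral.
In terms of u = ξ/d (A² and the length scale cancel between numerator and denominator), P = [∫_{0}^{1.8} e^(-2·u) du] / [∫_{0}^{∞} e^(-2·u) du].
An antiderivative of e^(-2·u) is -e^(-2·u)/2; evaluating from 0 to 1.8 gives 1/2 - e^(-18/5)/2, while the full integral is 1/2.
Taking the ratio, P = 0.9727.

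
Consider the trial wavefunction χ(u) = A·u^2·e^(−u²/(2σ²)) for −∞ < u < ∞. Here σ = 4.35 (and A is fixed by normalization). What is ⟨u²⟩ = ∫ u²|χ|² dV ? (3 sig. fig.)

⟨u^2⟩ ≈ 47.3

⟨u²⟩ = ∫ u^2 |χ|² du over the full domain.
With ∫_{−∞}^{∞} u^(2m) e^(−αu²) du = (2m−1)!!·√π / (2^m α^(m+1/2)), evaluating both integrals, ⟨u²⟩ = 5·σ^2/2.
Putting σ = 4.35 gives 47.31.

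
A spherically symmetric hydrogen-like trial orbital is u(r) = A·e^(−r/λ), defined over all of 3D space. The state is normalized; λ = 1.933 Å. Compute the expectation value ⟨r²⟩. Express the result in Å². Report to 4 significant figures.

⟨r^2⟩ ≈ 11.21 Å^2

The expectation value is the |u|²-weighted average of r^2: ∫ r^2|u|² 4πr² dr.
Evaluating both integrals, ⟨r²⟩ = 3·λ^2.
With λ = 1.933, ⟨r^2⟩ = 11.209.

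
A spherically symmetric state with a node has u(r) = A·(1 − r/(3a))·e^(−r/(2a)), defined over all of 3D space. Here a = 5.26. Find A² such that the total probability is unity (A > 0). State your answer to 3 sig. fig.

A^2 ≈ 0.000820

Normalization requires ∫|u|² 4πr² dr = 1, integrated from 0 to ∞.
(Spherical symmetry: dV = 4πr² dr.)
With u = A·(1 − r/(3a))·e^(−r/(2a)), the integral evaluates to A²·[8·π·a^3/3].
Hence A² = 1/[8·π·a^3/3].
With a = 5.26: A² = 0.0008202 and A = 0.02864.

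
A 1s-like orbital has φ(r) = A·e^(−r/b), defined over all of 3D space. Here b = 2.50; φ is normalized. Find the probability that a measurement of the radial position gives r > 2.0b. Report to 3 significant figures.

P = ∫ |φ|² 4πr² dr over r > 2.0b.
Normalization gives A² = 1/(π·b^3).
Let u = r/b; then A², 4π and the length scale all cancel, so P = ∫_{2.0}^{∞} u^2·e^(-2·u) du ÷ ∫_{0}^{∞} u^2·e^(-2·u) du.
Using ∫ u^2·e^(-2·u) du = -(2·u^2 + 2·u + 1)·e^(-2·u)/4, the numerator is 13·e^(-4)/4 and the denominator is 1/4.
The region integral divided by the full integral gives P = 0.2381.

P ≈ 0.238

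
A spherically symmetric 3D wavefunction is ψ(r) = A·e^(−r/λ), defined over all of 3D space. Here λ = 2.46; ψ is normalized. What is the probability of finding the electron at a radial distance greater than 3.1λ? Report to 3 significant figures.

With dV = 4πr²dr, the probability is ∫|ψ|² dV over r > 3.1λ.
The full normalization integral is A²·[π·λ^3] = 1, fixing A².
Substituting u = r/λ, A², 4π and the length scale all cancel in the ratio: P = ∫_{3.1}^{∞} u^2·e^(-2·u) du / ∫_{0}^{∞} u^2·e^(-2·u) du.
With ∫ u^2·e^(-2·u) du = -(2·u^2 + 2·u + 1)·e^(-2·u)/4 + C, the region integral is 1321·e^(-31/5)/200 and the full one is 1/4.
This evaluates to P = 0.05362.

P ≈ 0.0536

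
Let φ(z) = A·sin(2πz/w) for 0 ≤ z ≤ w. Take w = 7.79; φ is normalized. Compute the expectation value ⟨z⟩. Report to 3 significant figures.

⟨z⟩ ≈ 3.90

The expectation value is the |φ|²-weighted average of z: ∫ z|φ|² dz.
With ∫₀^w sin²(nπz/w) dz = w/2, since the A² factors cancel between numerator and denominator, ⟨z⟩ = w/2.
With w = 7.79, ⟨z⟩ = 3.895.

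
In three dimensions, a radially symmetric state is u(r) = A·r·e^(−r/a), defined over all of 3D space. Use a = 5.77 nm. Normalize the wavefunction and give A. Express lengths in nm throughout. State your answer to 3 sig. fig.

The normalization condition is ∫|u|² 4πr² dr = 1 from 0 to ∞.
The integral (without the A² prefactor) comes out to 3·π·a^5.
Setting this equal to 1 gives A² = 1/(3·π·a^5).
Plugging in a = 5.77 yields A = 0.004073.

A ≈ 0.00407 nm^(-5/2)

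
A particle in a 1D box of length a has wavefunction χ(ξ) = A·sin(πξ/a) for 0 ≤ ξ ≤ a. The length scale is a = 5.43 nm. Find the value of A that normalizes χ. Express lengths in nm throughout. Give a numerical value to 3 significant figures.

A ≈ 0.607 nm^(-1/2)

Normalization requires ∫|χ|² dξ = 1, integrated from 0 to a.
With ∫₀^a sin²(nπξ/a) dξ = a/2, the integral (without the A² prefactor) comes out to a/2.
So A² = (a/2)^(−1).
Plugging in a = 5.43 yields A = 0.6069.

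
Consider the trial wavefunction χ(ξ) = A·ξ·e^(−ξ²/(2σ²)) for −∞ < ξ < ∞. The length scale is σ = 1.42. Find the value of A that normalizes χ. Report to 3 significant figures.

Normalization requires ∫|χ|² dξ = 1, integrated from −∞ to ∞.
Differentiating ∫e^(−αξ²) dξ = √(π/α) under α to get the higher moments, the integral (without the A² prefactor) comes out to √(π)·σ^3/2.
So A² = (√(π)·σ^3/2)^(−1).
Substituting σ = 1.42 gives A² = 0.3941, so A = 0.6278.

A ≈ 0.628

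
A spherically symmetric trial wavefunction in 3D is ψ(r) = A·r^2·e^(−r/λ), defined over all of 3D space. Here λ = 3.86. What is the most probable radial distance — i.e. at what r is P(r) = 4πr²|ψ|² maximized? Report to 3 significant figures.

r ≈ 11.6

The maximum of P(r) = 4πr²|ψ|² occurs where its derivative vanishes.
This gives r = 3·λ.
With λ = 3.86, the most probable radial distance is 11.58.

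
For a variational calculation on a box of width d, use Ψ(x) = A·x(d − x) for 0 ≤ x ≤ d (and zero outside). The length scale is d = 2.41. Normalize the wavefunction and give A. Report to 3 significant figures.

A ≈ 0.607

Normalization requires ∫|Ψ|² dx = 1, integrated from 0 to d.
Expanding the polynomial and integrating term by term, with Ψ = A·x(d − x), the integral evaluates to A²·[d^5/30].
Substituting d = 2.41 gives A² = 0.3690, so A = 0.6075.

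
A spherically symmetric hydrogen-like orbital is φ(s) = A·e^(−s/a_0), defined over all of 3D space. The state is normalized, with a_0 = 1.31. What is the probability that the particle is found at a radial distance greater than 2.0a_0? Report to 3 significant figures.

P = ∫ |φ|² 4πs² ds over s > 2.0a_0.
A² is fixed by ∫₀^∞ 4πs²|φ|² ds = 1, i.e. A² = (π·a_0^3)^(−1).
Substituting u = s/a_0, A², 4π and the length scale all cancel in the ratio: P = ∫_{2.0}^{∞} u^2·e^(-2·u) du / ∫_{0}^{∞} u^2·e^(-2·u) du.
Using ∫ u^2·e^(-2·u) du = -(2·u^2 + 2·u + 1)·e^(-2·u)/4, the numerator is 13·e^(-4)/4 and the denominator is 1/4.
Taking the ratio yields P = 0.2381.

P ≈ 0.238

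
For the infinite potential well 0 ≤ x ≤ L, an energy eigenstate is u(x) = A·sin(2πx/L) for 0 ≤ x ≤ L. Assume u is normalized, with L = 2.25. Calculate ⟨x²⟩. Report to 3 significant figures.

The expectation value is the |u|²-weighted average of x^2: ∫ x^2|u|² dx.
With ∫₀^L sin²(nπx/L) dx = L/2, the ratio of the moment integral to the normalization integral gives ⟨x²⟩ = -L^2/(8·π^2) + L^2/3.
Putting L = 2.25 gives 1.623.

⟨x^2⟩ ≈ 1.62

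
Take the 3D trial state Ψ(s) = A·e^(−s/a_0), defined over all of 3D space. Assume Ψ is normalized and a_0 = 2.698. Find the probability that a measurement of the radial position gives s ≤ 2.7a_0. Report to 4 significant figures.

P ≈ 0.9052

P = ∫ |Ψ|² 4πs² ds over s ≤ 2.7a_0.
A² is fixed by ∫₀^∞ 4πs²|Ψ|² ds = 1, i.e. A² = (π·a_0^3)^(−1).
In terms of u = s/a_0 (A², 4π and the length scale all cancel between numerator and denominator), P = [∫_{0}^{2.7} u^2·e^(-2·u) du] / [∫_{0}^{∞} u^2·e^(-2·u) du].
Using ∫ u^2·e^(-2·u) du = -(2·u^2 + 2·u + 1)·e^(-2·u)/4, the numerator is 1/4 - 1049·e^(-27/5)/200 and the denominator is 1/4.
Taking the ratio yields P = 0.90524.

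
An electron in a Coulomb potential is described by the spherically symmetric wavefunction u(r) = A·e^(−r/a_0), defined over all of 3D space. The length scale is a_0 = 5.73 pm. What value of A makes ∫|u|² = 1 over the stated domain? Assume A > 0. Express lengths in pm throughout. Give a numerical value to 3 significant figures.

A ≈ 0.0411 pm^(-3/2)

We need A² ∫|f|² 4πr² dr = 1, taking the integral from 0 to ∞.
In 3D with spherical symmetry the volume element is 4πr² dr.
Using ∫₀^∞ rⁿ e^(−αr) dr = n!/αⁿ⁺¹, with u = A·e^(−r/a_0), the integral evaluates to A²·[π·a_0^3].
Setting this equal to 1 gives A² = 1/(π·a_0^3).
Substituting a_0 = 5.73 gives A² = 0.001692, so A = 0.04113.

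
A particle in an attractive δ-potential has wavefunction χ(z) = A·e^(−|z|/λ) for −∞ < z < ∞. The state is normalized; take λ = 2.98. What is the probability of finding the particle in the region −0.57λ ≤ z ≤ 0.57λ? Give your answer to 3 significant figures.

P ≈ 0.680

P = ∫_{−0.57λ}^{0.57λ} |χ(z)|² dz.
With A² fixed by ∫|χ|² = 1, i.e. A² = (λ)^(−1), substitute and integrate.
By symmetry take twice the z ≥ 0 contribution in numerator and denominator; the 2's cancel. Substituting u = z/λ, A² and the length scale cancel in the ratio: P = ∫_{0}^{0.57} e^(-2·u) du / ∫_{0}^{∞} e^(-2·u) du.
With ∫ e^(-2·u) du = -e^(-2·u)/2 + C, the region integral is 1/2 - e^(-57/50)/2 and the full one is 1/2.
This works out to P = 0.6802.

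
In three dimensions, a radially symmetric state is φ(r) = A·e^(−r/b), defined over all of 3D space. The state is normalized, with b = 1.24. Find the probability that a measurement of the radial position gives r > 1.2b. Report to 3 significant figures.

With dV = 4πr²dr, the probability is ∫|φ|² dV over r > 1.2b.
Normalization gives A² = 1/(π·b^3).
Let u = r/b; then A², 4π and the length scale all cancel, so P = ∫_{1.2}^{∞} u^2·e^(-2·u) du ÷ ∫_{0}^{∞} u^2·e^(-2·u) du.
An antiderivative of u^2·e^(-2·u) is -(2·u^2 + 2·u + 1)·e^(-2·u)/4; evaluating from 1.2 to ∞ gives 157·e^(-12/5)/100, while the full integral is 1/4.
The region integral divided by the full integral gives P = 0.5697.

P ≈ 0.570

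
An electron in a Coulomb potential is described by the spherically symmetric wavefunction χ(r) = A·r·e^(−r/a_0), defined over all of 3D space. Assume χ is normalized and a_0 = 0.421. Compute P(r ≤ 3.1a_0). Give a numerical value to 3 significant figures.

P ≈ 0.741

P = ∫ |χ|² 4πr² dr over r ≤ 3.1a_0.
Normalization gives A² = 1/(3·π·a_0^5).
Let u = r/a_0; then A², 4π and the length scale all cancel, so P = ∫_{0}^{3.1} u^4·e^(-2·u) du ÷ ∫_{0}^{∞} u^4·e^(-2·u) du.
Using ∫ u^4·e^(-2·u) du = -(u^4/2 + u^3 + 3·u^2/2 + 3·u/2 + 3/4)·e^(-2·u), the numerator is ≈ 0.55562 and the denominator is 3/4.
The region integral divided by the full integral gives P = 0.7408.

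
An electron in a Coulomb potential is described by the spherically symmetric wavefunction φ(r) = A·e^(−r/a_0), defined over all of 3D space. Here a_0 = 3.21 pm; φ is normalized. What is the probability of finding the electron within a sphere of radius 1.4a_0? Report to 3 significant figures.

P = ∫ |φ|² 4πr² dr over r ≤ 1.4a_0.
Normalization gives A² = 1/(π·a_0^3).
Substituting u = r/a_0, A², 4π and the length scale all cancel in the ratio: P = ∫_{0}^{1.4} u^2·e^(-2·u) du / ∫_{0}^{∞} u^2·e^(-2·u) du.
An antiderivative of u^2·e^(-2·u) is -(2·u^2 + 2·u + 1)·e^(-2·u)/4; evaluating from 0 to 1.4 gives 1/4 - 193·e^(-14/5)/100, while the full integral is 1/4.
The region integral divided by the full integral gives P = 0.5305.

P ≈ 0.531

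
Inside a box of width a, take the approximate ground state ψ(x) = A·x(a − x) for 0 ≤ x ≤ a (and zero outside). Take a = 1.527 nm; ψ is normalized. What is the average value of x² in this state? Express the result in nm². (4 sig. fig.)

⟨x^2⟩ ≈ 0.6662 nm^2

The expectation value is the |ψ|²-weighted average of x^2: ∫ x^2|ψ|² dx.
Expanding the polynomial and integrating term by term, the ratio of the moment integral to the normalization integral gives ⟨x²⟩ = 2·a^2/7.
Putting a = 1.527 gives 0.66621.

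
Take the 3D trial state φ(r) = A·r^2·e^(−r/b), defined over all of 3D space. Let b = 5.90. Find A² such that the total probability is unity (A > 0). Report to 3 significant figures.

We need A² ∫|f|² 4πr² dr = 1, taking the integral from 0 to ∞.
With φ = A·r^2·e^(−r/b), the integral evaluates to A²·[45·π·b^7/2].
So A² = (45·π·b^7/2)^(−1).
Substituting b = 5.90 gives A² = 5.685E-8, so A = 0.0002384.

A^2 ≈ 5.68E-8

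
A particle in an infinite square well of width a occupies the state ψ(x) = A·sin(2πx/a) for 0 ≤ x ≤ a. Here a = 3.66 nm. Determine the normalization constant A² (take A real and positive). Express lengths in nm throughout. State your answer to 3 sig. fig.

Require ∫ |ψ|² dx = 1 over the whole domain.
∫|ψ|² dx = A²·(a/2).
With a = 3.66: A² = 0.5464 and A = 0.7392.

A^2 ≈ 0.546 nm^(-1)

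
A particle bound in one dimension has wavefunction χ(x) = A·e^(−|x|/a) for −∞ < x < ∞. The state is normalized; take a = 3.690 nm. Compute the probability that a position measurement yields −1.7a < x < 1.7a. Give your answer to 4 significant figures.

P ≈ 0.9666

P = ∫_{−1.7a}^{1.7a} |χ(x)|² dx.
The normalization integral ∫|χ|²dx over the whole domain equals a·A², and A² cancels in the ratio.
Both integrals are even about x = 0, so only the x ≥ 0 halves are needed (the factors of 2 cancel). Substituting u = x/a, A² and the length scale cancel in the ratio: P = ∫_{0}^{1.7} e^(-2·u) du / ∫_{0}^{∞} e^(-2·u) du.
With ∫ e^(-2·u) du = -e^(-2·u)/2 + C, the region integral is 1/2 - e^(-17/5)/2 and the full one is 1/2.
This works out to P = 0.96663.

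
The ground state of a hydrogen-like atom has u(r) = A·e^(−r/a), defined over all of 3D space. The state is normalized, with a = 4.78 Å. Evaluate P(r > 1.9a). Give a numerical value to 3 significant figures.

P ≈ 0.269

Integrate the radial probability density 4πr²|u|² over r > 1.9a.
The full normalization integral is A²·[π·a^3] = 1, fixing A².
In terms of t = r/a (A², 4π and the length scale all cancel between numerator and denominator), P = [∫_{1.9}^{∞} t^2·e^(-2·t) dt] / [∫_{0}^{∞} t^2·e^(-2·t) dt].
An antiderivative of t^2·e^(-2·t) is -(2·t^2 + 2·t + 1)·e^(-2·t)/4; evaluating from 1.9 to ∞ gives 601·e^(-19/5)/200, while the full integral is 1/4.
The region integral divided by the full integral gives P = 0.2689.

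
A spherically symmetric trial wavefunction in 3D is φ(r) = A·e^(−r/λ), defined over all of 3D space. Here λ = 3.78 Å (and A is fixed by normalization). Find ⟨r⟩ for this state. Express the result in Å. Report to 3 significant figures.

⟨r⟩ = ∫ r |φ|² 4πr² dr over the full domain.
With ∫₀^∞ r^3 e^(−αr) dr = 3!/α^4, since the A² factors cancel between numerator and denominator, ⟨r⟩ = 3·λ/2.
Putting λ = 3.78 gives 5.670.

⟨r⟩ ≈ 5.67 Å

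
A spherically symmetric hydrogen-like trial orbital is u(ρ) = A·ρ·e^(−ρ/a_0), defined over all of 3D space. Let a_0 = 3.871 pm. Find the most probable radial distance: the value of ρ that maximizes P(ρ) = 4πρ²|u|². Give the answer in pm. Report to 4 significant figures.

Set d/dρ [P(ρ) = 4πρ²|u|²] = 0 and solve for ρ > 0.
This gives ρ = 2·a_0.
With a_0 = 3.871, the most probable radial distance is 7.7420 pm.

ρ ≈ 7.742 pm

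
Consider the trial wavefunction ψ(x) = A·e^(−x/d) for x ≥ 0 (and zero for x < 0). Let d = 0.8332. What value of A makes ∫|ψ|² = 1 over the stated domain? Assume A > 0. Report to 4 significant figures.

We need A² ∫|f|² dx = 1, taking the integral from 0 to ∞.
The integral (without the A² prefactor) comes out to d/2.
So A² = (d/2)^(−1).
Plugging in d = 0.8332 yields A = 1.5493.

A ≈ 1.549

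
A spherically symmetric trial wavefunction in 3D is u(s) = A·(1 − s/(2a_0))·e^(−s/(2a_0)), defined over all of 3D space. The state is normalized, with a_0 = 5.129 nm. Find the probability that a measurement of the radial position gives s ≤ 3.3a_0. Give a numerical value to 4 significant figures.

P ≈ 0.09382

P = ∫ |u|² 4πs² ds over s ≤ 3.3a_0.
A² is fixed by ∫₀^∞ 4πs²|u|² ds = 1, i.e. A² = (8·π·a_0^3)^(−1).
Substituting t = s/a_0, A², 4π and the length scale all cancel in the ratio: P = ∫_{0}^{3.3} t^2·(1 - t/2)^2·e^(-t) dt / ∫_{0}^{∞} t^2·(1 - t/2)^2·e^(-t) dt.
With ∫ t^2·(1 - t/2)^2·e^(-t) dt = -(t^4/4 + t^2 + 2·t + 2)·e^(-t) + C, the region integral is ≈ 0.187634 and the full one is 2.
This evaluates to P = 0.093817.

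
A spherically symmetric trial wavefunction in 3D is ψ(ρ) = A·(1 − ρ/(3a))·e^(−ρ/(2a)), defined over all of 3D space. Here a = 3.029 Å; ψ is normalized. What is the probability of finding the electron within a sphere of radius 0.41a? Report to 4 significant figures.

Integrate the radial probability density 4πρ²|ψ|² over ρ ≤ 0.41a.
Normalization gives A² = 1/(8·π·a^3/3).
Let u = ρ/a; then A², 4π and the length scale all cancel, so P = ∫_{0}^{0.41} u^2·(1 - u/3)^2·e^(-u) du ÷ ∫_{0}^{∞} u^2·(1 - u/3)^2·e^(-u) du.
Using ∫ u^2·(1 - u/3)^2·e^(-u) du = (-u^4 + 2·u^3 - 3·u^2 - 6·u - 6)·e^(-u)/9, the numerator is ≈ 0.0137295 and the denominator is 2/3.
This evaluates to P = 0.020594.

P ≈ 0.02059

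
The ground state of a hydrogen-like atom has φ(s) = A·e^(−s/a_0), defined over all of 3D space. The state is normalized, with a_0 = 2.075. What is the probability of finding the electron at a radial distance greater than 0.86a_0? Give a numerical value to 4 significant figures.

P = ∫ |φ|² 4πs² ds over s > 0.86a_0.
The full normalization integral is A²·[π·a_0^3] = 1, fixing A².
Substituting u = s/a_0, A², 4π and the length scale all cancel in the ratio: P = ∫_{0.86}^{∞} u^2·e^(-2·u) du / ∫_{0}^{∞} u^2·e^(-2·u) du.
An antiderivative of u^2·e^(-2·u) is -(2·u^2 + 2·u + 1)·e^(-2·u)/4; evaluating from 0.86 to ∞ gives 5249·e^(-43/25)/5000, while the full integral is 1/4.
Taking the ratio yields P = 0.75193.

P ≈ 0.7519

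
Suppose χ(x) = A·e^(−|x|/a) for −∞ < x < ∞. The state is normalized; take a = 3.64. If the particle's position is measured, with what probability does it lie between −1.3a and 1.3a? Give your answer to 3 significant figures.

The probability is P = ∫ |χ|² dx over [−1.3a, 1.3a].
Since A² = 1/(a), this is the region integral divided by the full normalization integral.
Both integrals are even about x = 0, so only the x ≥ 0 halves are needed (the factors of 2 cancel). In terms of u = x/a (A² and the length scale cancel between numerator and denominator), P = [∫_{0}^{1.3} e^(-2·u) du] / [∫_{0}^{∞} e^(-2·u) du].
With ∫ e^(-2·u) du = -e^(-2·u)/2 + C, the region integral is 1/2 - e^(-13/5)/2 and the full one is 1/2.
Evaluating gives P = 0.9257.

P ≈ 0.926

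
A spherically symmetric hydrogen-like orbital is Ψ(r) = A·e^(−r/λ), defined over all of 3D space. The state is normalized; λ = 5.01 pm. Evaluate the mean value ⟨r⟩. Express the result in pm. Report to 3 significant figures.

⟨r⟩ = ∫ r |Ψ|² 4πr² dr over the full domain.
Using ∫₀^∞ rⁿ e^(−αr) dr = n!/αⁿ⁺¹, since the A² factors cancel between numerator and denominator, ⟨r⟩ = 3·λ/2.
With λ = 5.01, ⟨r⟩ = 7.515.

⟨r⟩ ≈ 7.52 pm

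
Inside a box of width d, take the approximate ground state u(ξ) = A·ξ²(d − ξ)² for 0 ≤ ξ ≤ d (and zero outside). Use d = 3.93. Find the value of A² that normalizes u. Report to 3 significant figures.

Require ∫ |u|² dξ = 1 over the whole domain.
Carrying out the integral gives A² · d^9/630.
Plugging in d = 3.93 yields A = 0.05308.

A^2 ≈ 0.00282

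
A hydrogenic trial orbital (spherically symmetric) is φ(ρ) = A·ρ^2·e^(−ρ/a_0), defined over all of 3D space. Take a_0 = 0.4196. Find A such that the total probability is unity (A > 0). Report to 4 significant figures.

A ≈ 2.485

Normalization requires ∫|φ|² 4πρ² dρ = 1, integrated from 0 to ∞.
∫|φ|² 4πρ² dρ = A²·(45·π·a_0^7/2).
Setting this equal to 1 gives A² = 1/(45·π·a_0^7/2).
Substituting a_0 = 0.4196 gives A² = 6.1776, so A = 2.4855.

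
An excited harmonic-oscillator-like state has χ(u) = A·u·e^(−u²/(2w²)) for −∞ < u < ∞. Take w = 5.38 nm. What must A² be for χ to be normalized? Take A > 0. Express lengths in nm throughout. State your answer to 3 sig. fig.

A^2 ≈ 0.00725 nm^(-3)

The normalization condition is ∫|χ|² du = 1 from −∞ to ∞.
Differentiating ∫e^(−αu²) du = √(π/α) under α to get the higher moments, the integral (without the A² prefactor) comes out to √(π)·w^3/2.
Plugging in w = 5.38 yields A = 0.08512.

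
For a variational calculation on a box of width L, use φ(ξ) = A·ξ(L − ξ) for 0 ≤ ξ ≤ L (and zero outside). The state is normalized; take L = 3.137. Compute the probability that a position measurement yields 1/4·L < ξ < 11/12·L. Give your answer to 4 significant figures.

P ≈ 0.8914

|φ|² is the probability density, so P = ∫_{1/4·L}^{11/12·L} |φ|² dξ.
The normalization integral ∫|φ|²dξ over the whole domain equals L^5/30·A², and A² cancels in the ratio.
Substituting u = ξ/L, A² and the length scale cancel in the ratio: P = ∫_{1/4}^{11/12} u^2·(1 - u)^2 du / ∫_{0}^{1} u^2·(1 - u)^2 du.
With ∫ u^2·(1 - u)^2 du = u^3·(6·u^2 - 15·u + 10)/30 + C, the region integral is ≈ 0.0297132 and the full one is 1/30.
This works out to P = 4621/5184.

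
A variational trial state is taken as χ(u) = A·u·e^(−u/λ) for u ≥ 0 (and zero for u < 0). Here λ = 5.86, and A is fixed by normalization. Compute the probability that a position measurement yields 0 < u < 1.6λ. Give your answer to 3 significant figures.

The probability is P = ∫ |χ|² du over [0, 1.6λ].
Since A² = 1/(λ^3/4), this is the region integral divided by the full normalization integral.
Let t = u/λ; then A² and the length scale cancel, so P = ∫_{0}^{1.6} t^2·e^(-2·t) dt ÷ ∫_{0}^{∞} t^2·e^(-2·t) dt.
Using ∫ t^2·e^(-2·t) dt = -(2·t^2 + 2·t + 1)·e^(-2·t)/4, the numerator is 1/4 - 233·e^(-16/5)/100 and the denominator is 1/4.
This works out to P = 0.6201.

P ≈ 0.620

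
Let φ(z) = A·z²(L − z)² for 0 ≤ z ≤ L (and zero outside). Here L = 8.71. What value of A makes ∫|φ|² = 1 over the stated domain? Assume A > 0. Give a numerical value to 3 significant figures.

Normalization requires ∫|φ|² dz = 1, integrated from 0 to L.
∫|φ|² dz = A²·(L^9/630).
So A² = (L^9/630)^(−1).
Plugging in L = 8.71 yields A = 0.001478.

A ≈ 0.00148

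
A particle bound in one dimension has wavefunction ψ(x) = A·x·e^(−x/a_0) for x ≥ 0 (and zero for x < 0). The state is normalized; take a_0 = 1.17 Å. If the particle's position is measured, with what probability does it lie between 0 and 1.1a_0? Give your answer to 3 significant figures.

P = ∫_{0}^{1.1a_0} |ψ(x)|² dx.
With A² fixed by ∫|ψ|² = 1, i.e. A² = (a_0^3/4)^(−1), substitute and integrate.
In terms of u = x/a_0 (A² and the length scale cancel between numerator and denominator), P = [∫_{0}^{1.1} u^2·e^(-2·u) du] / [∫_{0}^{∞} u^2·e^(-2·u) du].
Using ∫ u^2·e^(-2·u) du = -(2·u^2 + 2·u + 1)·e^(-2·u)/4, the numerator is 1/4 - 281·e^(-11/5)/200 and the denominator is 1/4.
This works out to P = 0.3773.

P ≈ 0.377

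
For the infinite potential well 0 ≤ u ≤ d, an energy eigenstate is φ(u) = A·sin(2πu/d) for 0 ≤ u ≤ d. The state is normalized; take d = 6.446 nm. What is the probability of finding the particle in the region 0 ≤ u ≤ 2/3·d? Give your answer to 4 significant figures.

P ≈ 0.5978

|φ|² is the probability density, so P = ∫_{0}^{2/3·d} |φ|² du.
The normalization integral ∫|φ|²du over the whole domain equals d/2·A², and A² cancels in the ratio.
In terms of t = u/d (A² and the length scale cancel between numerator and denominator), P = [∫_{0}^{2/3} sin(2·π·t)^2 dt] / [∫_{0}^{1} sin(2·π·t)^2 dt].
With ∫ sin(2·π·t)^2 dt = t/2 - sin(4·π·t)/(8·π) + C, the region integral is -√(3)/(16·π) + 1/3 and the full one is 1/2.
Evaluating gives P = -√(3)/(8·π) + 2/3.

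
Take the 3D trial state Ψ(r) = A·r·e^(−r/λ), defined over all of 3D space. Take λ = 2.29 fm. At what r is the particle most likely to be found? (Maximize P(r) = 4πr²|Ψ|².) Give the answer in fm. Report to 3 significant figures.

Set d/dr [P(r) = 4πr²|Ψ|²] = 0 and solve for r > 0.
Solving yields r = 2·λ.
With λ = 2.29, the most probable radial distance is 4.580 fm.

r ≈ 4.58 fm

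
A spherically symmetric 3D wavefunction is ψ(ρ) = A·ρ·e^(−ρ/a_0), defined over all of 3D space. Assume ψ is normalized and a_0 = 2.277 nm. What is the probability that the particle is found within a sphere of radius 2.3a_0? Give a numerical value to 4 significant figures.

Integrate the radial probability density 4πρ²|ψ|² over ρ ≤ 2.3a_0.
The full normalization integral is A²·[3·π·a_0^5] = 1, fixing A².
Let u = ρ/a_0; then A², 4π and the length scale all cancel, so P = ∫_{0}^{2.3} u^4·e^(-2·u) du ÷ ∫_{0}^{∞} u^4·e^(-2·u) du.
Using ∫ u^4·e^(-2·u) du = -(u^4/2 + u^3 + 3·u^2/2 + 3·u/2 + 3/4)·e^(-2·u), the numerator is ≈ 0.365074 and the denominator is 3/4.
This evaluates to P = 0.48677.

P ≈ 0.4868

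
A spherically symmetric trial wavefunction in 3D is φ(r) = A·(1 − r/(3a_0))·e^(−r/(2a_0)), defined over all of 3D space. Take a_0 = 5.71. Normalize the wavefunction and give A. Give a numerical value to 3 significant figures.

The normalization condition is ∫|φ|² 4πr² dr = 1 from 0 to ∞.
In 3D with spherical symmetry the volume element is 4πr² dr.
With φ = A·(1 − r/(3a_0))·e^(−r/(2a_0)), the integral evaluates to A²·[8·π·a_0^3/3].
Plugging in a_0 = 5.71 yields A = 0.02532.

A ≈ 0.0253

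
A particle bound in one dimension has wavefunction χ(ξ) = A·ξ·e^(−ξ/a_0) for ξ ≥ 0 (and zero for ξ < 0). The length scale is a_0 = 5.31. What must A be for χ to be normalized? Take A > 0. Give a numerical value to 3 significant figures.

A ≈ 0.163

The normalization condition is ∫|χ|² dξ = 1 from 0 to ∞.
∫|χ|² dξ = A²·(a_0^3/4).
So A² = (a_0^3/4)^(−1).
Substituting a_0 = 5.31 gives A² = 0.02672, so A = 0.1635.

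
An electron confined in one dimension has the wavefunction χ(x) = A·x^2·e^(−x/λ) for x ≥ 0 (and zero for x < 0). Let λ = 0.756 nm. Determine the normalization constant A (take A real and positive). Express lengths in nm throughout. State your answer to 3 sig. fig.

A ≈ 2.32 nm^(-5/2)

Normalization requires ∫|χ|² dx = 1, integrated from 0 to ∞.
The integral (without the A² prefactor) comes out to 3·λ^5/4.
Setting this equal to 1 gives A² = 1/(3·λ^5/4).
With λ = 0.756: A² = 5.399 and A = 2.324.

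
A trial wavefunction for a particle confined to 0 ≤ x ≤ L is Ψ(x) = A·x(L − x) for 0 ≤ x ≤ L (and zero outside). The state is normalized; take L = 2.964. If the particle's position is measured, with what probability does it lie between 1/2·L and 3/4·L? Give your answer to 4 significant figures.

P ≈ 0.3965

P = ∫_{1/2·L}^{3/4·L} |Ψ(x)|² dx.
With A² fixed by ∫|Ψ|² = 1, i.e. A² = (L^5/30)^(−1), substitute and integrate.
Substituting u = x/L, A² and the length scale cancel in the ratio: P = ∫_{1/2}^{3/4} u^2·(1 - u)^2 du / ∫_{0}^{1} u^2·(1 - u)^2 du.
An antiderivative of u^2·(1 - u)^2 is u^3·(6·u^2 - 15·u + 10)/30; evaluating from 1/2 to 3/4 gives ≈ 0.0132161, while the full integral is 1/30.
This works out to P = 203/512.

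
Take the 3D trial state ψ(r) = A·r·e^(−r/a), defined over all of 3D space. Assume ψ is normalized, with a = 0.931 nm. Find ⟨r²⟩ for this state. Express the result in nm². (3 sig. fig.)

⟨r^2⟩ ≈ 6.50 nm^2

By definition ⟨r²⟩ = ∫ r^2 |ψ(r)|² 4πr² dr.
The ratio of the moment integral to the normalization integral gives ⟨r²⟩ = 15·a^2/2.
Putting a = 0.931 gives 6.501.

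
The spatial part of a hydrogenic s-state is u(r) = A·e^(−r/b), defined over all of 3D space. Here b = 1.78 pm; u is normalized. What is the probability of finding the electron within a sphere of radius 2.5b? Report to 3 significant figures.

P = ∫ |u|² 4πr² dr over r ≤ 2.5b.
A² is fixed by ∫₀^∞ 4πr²|u|² dr = 1, i.e. A² = (π·b^3)^(−1).
Let t = r/b; then A², 4π and the length scale all cancel, so P = ∫_{0}^{2.5} t^2·e^(-2·t) dt ÷ ∫_{0}^{∞} t^2·e^(-2·t) dt.
An antiderivative of t^2·e^(-2·t) is -(2·t^2 + 2·t + 1)·e^(-2·t)/4; evaluating from 0 to 2.5 gives 1/4 - 37·e^(-5)/8, while the full integral is 1/4.
The region integral divided by the full integral gives P = 0.8753.

P ≈ 0.875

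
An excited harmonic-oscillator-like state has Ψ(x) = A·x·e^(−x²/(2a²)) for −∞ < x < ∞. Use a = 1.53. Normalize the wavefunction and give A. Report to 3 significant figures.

A ≈ 0.561

Normalization requires ∫|Ψ|² dx = 1, integrated from −∞ to ∞.
The integral (without the A² prefactor) comes out to √(π)·a^3/2.
So A² = (√(π)·a^3/2)^(−1).
Substituting a = 1.53 gives A² = 0.3151, so A = 0.5613.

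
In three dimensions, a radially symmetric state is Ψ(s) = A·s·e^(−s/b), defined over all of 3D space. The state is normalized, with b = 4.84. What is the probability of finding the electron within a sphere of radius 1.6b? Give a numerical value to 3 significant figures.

P ≈ 0.219

With dV = 4πs²ds, the probability is ∫|Ψ|² dV over s ≤ 1.6b.
Normalization gives A² = 1/(3·π·b^5).
In terms of u = s/b (A², 4π and the length scale all cancel between numerator and denominator), P = [∫_{0}^{1.6} u^4·e^(-2·u) du] / [∫_{0}^{∞} u^4·e^(-2·u) du].
Using ∫ u^4·e^(-2·u) du = -(u^4/2 + u^3 + 3·u^2/2 + 3·u/2 + 3/4)·e^(-2·u), the numerator is ≈ 0.16454 and the denominator is 3/4.
Taking the ratio yields P = 0.2194.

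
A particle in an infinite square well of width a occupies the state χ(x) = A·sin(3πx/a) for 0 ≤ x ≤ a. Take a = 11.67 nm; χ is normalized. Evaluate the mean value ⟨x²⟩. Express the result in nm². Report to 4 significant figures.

⟨x²⟩ = ∫ x^2 |χ|² dx over the full domain.
With ∫₀^a sin²(nπx/a) dx = a/2, the ratio of the moment integral to the normalization integral gives ⟨x²⟩ = -a^2/(18·π^2) + a^2/3.
With a = 11.67, ⟨x^2⟩ = 44.630.

⟨x^2⟩ ≈ 44.63 nm^2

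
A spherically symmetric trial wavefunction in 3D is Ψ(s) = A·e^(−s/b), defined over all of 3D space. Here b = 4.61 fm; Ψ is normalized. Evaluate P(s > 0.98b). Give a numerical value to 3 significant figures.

P ≈ 0.688

P = ∫ |Ψ|² 4πs² ds over s > 0.98b.
A² is fixed by ∫₀^∞ 4πs²|Ψ|² ds = 1, i.e. A² = (π·b^3)^(−1).
Let u = s/b; then A², 4π and the length scale all cancel, so P = ∫_{0.98}^{∞} u^2·e^(-2·u) du ÷ ∫_{0}^{∞} u^2·e^(-2·u) du.
Using ∫ u^2·e^(-2·u) du = -(2·u^2 + 2·u + 1)·e^(-2·u)/4, the numerator is 6101·e^(-49/25)/5000 and the denominator is 1/4.
Taking the ratio yields P = 0.6875.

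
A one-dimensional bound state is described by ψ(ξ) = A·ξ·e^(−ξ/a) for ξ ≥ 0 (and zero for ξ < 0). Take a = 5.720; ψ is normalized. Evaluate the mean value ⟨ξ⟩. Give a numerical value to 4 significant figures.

By definition ⟨ξ⟩ = ∫ ξ |ψ(ξ)|² dξ.
Since the A² factors cancel between numerator and denominator, ⟨ξ⟩ = 3·a/2.
Putting a = 5.720 gives 8.5800.

⟨ξ⟩ ≈ 8.580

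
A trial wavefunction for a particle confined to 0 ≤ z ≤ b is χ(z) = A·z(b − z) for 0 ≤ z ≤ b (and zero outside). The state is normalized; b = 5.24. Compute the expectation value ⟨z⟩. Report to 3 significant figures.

⟨z⟩ ≈ 2.62

By definition ⟨z⟩ = ∫ z |χ(z)|² dz.
The ratio of the moment integral to the normalization integral gives ⟨z⟩ = b/2.
With b = 5.24, ⟨z⟩ = 2.620.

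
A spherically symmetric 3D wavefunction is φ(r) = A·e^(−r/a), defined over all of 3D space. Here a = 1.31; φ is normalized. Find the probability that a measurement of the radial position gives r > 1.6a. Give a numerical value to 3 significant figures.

P ≈ 0.380

Integrate the radial probability density 4πr²|φ|² over r > 1.6a.
Normalization gives A² = 1/(π·a^3).
Substituting u = r/a, A², 4π and the length scale all cancel in the ratio: P = ∫_{1.6}^{∞} u^2·e^(-2·u) du / ∫_{0}^{∞} u^2·e^(-2·u) du.
With ∫ u^2·e^(-2·u) du = -(2·u^2 + 2·u + 1)·e^(-2·u)/4 + C, the region integral is 233·e^(-16/5)/100 and the full one is 1/4.
Taking the ratio yields P = 0.3799.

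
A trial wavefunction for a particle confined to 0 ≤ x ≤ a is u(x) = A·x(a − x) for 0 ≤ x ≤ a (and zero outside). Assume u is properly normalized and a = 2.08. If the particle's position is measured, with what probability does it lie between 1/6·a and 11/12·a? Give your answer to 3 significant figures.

P ≈ 0.959

The probability is P = ∫ |u|² dx over [1/6·a, 11/12·a].
With A² fixed by ∫|u|² = 1, i.e. A² = (a^5/30)^(−1), substitute and integrate.
In terms of t = x/a (A² and the length scale cancel between numerator and denominator), P = [∫_{1/6}^{11/12} t^2·(1 - t)^2 dt] / [∫_{0}^{1} t^2·(1 - t)^2 dt].
With ∫ t^2·(1 - t)^2 dt = t^3·(6·t^2 - 15·t + 10)/30 + C, the region integral is ≈ 0.031981 and the full one is 1/30.
This works out to P = 4421/4608.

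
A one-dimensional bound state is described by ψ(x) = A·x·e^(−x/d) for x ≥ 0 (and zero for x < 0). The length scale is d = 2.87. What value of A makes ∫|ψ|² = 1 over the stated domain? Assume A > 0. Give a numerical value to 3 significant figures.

Require ∫ |ψ|² dx = 1 over the whole domain.
With ψ = A·x·e^(−x/d), the integral evaluates to A²·[d^3/4].
So A² = (d^3/4)^(−1).
Substituting d = 2.87 gives A² = 0.1692, so A = 0.4113.

A ≈ 0.411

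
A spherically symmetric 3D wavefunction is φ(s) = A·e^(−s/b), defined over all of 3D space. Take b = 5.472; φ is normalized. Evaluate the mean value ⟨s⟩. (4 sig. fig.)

By definition ⟨s⟩ = ∫ s |φ(s)|² 4πs² ds.
Since the A² factors cancel between numerator and denominator, ⟨s⟩ = 3·b/2.
Putting b = 5.472 gives 8.2080.

⟨s⟩ ≈ 8.208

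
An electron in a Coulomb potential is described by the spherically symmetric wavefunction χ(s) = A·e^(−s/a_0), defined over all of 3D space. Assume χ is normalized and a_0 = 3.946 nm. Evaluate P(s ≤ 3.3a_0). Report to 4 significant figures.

With dV = 4πs²ds, the probability is ∫|χ|² dV over s ≤ 3.3a_0.
The full normalization integral is A²·[π·a_0^3] = 1, fixing A².
In terms of u = s/a_0 (A², 4π and the length scale all cancel between numerator and denominator), P = [∫_{0}^{3.3} u^2·e^(-2·u) du] / [∫_{0}^{∞} u^2·e^(-2·u) du].
Using ∫ u^2·e^(-2·u) du = -(2·u^2 + 2·u + 1)·e^(-2·u)/4, the numerator is 1/4 - 1469·e^(-33/5)/200 and the denominator is 1/4.
The region integral divided by the full integral gives P = 0.96003.

P ≈ 0.9600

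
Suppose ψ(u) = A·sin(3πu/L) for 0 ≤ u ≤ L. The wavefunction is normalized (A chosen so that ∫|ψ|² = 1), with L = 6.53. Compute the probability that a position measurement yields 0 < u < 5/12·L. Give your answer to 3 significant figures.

|ψ|² is the probability density, so P = ∫_{0}^{5/12·L} |ψ|² du.
Since A² = 1/(L/2), this is the region integral divided by the full normalization integral.
Substituting t = u/L, A² and the length scale cancel in the ratio: P = ∫_{0}^{5/12} sin(3·π·t)^2 dt / ∫_{0}^{1} sin(3·π·t)^2 dt.
With ∫ sin(3·π·t)^2 dt = t/2 - sin(6·π·t)/(12·π) + C, the region integral is 5/24 - 1/(12·π) and the full one is 1/2.
This works out to P = (-2 + 5·π)/(12·π).

P ≈ 0.364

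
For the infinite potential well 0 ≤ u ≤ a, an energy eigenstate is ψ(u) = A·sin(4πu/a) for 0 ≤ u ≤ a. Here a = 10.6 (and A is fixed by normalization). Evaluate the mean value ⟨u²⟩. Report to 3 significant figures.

⟨u^2⟩ ≈ 37.1

The expectation value is the |ψ|²-weighted average of u^2: ∫ u^2|ψ|² du.
Evaluating both integrals, ⟨u²⟩ = -a^2/(32·π^2) + a^2/3.
With a = 10.6, ⟨u^2⟩ = 37.10.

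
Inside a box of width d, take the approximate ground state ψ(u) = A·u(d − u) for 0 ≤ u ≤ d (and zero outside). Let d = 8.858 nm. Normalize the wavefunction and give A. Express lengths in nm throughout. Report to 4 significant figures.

Require ∫ |ψ|² du = 1 over the whole domain.
Expanding the polynomial and integrating term by term, ∫|ψ|² du = A²·(d^5/30).
Plugging in d = 8.858 yields A = 0.023454.

A ≈ 0.02345 nm^(-5/2)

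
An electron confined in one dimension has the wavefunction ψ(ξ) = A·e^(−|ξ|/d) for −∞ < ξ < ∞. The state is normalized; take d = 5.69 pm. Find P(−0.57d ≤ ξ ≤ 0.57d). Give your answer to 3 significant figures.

P ≈ 0.680

The probability is P = ∫ |ψ|² dξ over [−0.57d, 0.57d].
With A² fixed by ∫|ψ|² = 1, i.e. A² = (d)^(−1), substitute and integrate.
By symmetry take twice the ξ ≥ 0 contribution in numerator and denominator; the 2's cancel. In terms of u = ξ/d (A² and the length scale cancel between numerator and denominator), P = [∫_{0}^{0.57} e^(-2·u) du] / [∫_{0}^{∞} e^(-2·u) du].
Using ∫ e^(-2·u) du = -e^(-2·u)/2, the numerator is 1/2 - e^(-57/50)/2 and the denominator is 1/2.
Evaluating gives P = 0.6802.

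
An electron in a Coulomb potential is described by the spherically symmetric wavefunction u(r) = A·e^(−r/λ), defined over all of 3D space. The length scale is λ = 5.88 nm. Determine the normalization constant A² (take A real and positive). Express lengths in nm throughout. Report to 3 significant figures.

Require ∫ |u|² 4πr² dr = 1 over the whole domain.
Using ∫₀^∞ rⁿ e^(−αr) dr = n!/αⁿ⁺¹, ∫|u|² 4πr² dr = A²·(π·λ^3).
Setting this equal to 1 gives A² = 1/(π·λ^3).
Plugging in λ = 5.88 yields A = 0.03957.

A^2 ≈ 0.00157 nm^(-3)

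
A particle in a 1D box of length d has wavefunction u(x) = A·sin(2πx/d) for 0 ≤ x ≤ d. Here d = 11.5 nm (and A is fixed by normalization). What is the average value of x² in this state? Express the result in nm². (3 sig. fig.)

⟨x^2⟩ ≈ 42.4 nm^2

By definition ⟨x²⟩ = ∫ x^2 |u(x)|² dx.
Since the A² factors cancel between numerator and denominator, ⟨x²⟩ = -d^2/(8·π^2) + d^2/3.
Putting d = 11.5 gives 42.41.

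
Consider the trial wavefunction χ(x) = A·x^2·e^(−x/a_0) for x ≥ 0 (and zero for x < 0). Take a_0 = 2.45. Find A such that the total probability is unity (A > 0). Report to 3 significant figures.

A ≈ 0.123

We need A² ∫|f|² dx = 1, taking the integral from 0 to ∞.
∫|χ|² dx = A²·(3·a_0^5/4).
With a_0 = 2.45: A² = 0.01510 and A = 0.1229.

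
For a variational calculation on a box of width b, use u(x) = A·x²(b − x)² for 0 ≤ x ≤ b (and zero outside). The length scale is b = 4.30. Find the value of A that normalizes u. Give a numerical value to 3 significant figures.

A ≈ 0.0354

Require ∫ |u|² dx = 1 over the whole domain.
Expanding the polynomial and integrating term by term, carrying out the integral gives A² · b^9/630.
Setting this equal to 1 gives A² = 1/(b^9/630).
With b = 4.30: A² = 0.001254 and A = 0.03540.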